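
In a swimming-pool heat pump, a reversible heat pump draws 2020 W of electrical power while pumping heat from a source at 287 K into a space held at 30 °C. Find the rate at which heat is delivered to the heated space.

T_H = 30 °C → 30 + 273.15 = 303.15 K.
COP_HP = T_H/(T_H − T_C) = 303.15/16.15 = 18.7709.
Q_H = COP_HP · W = 18.7709 × 2020 = 37920 W.

Q̇_H ≈ 37920 W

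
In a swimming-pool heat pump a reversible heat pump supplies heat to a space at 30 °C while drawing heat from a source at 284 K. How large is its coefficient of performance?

COP_HP ≈ 15.8

T_H = 30 °C → 30 + 273.15 = 303.15 K.
Reversible heating COP: COP_HP = T_H/(T_H − T_C) = 303.15/(303.15 − 284.00) = 15.8.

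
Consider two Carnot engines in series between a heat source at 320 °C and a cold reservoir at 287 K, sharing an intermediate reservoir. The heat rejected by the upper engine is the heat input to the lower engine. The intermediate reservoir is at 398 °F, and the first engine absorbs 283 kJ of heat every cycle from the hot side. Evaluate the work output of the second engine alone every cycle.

W₂ ≈ 90.4 kJ

T_H = 320 °C → 320 + 273.15 = 593.15 K.
T_m = 398 °F → (398 − 32) × 5/9 = 203.33 °C = 476.48 K.
Heat entering the second stage: Q_m = Q_H·(T_m/T_H) = 283 × 476.48/593.15 = 227 kJ.
Second-stage efficiency η₂ = 1 − T_C/T_m = 1 − 287.00/476.48 = 0.3977, so W₂ = η₂·Q_m = 90.4 kJ.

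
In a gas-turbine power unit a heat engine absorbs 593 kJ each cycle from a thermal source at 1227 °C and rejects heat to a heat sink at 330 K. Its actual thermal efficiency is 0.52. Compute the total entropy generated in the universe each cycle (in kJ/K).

T_H = 1227 °C → 1227 + 273.15 = 1500.15 K.
W = η·Q_H = 0.52 × 593 = 308.4 kJ, so Q_C = Q_H − W = 284.6 kJ.
Entropy balance on the reservoirs: −Q_H/T_H = -0.3953 kJ/K, +Q_C/T_C = 0.8625 kJ/K.
ΔS_univ = −Q_H/T_H + Q_C/T_C = 0.4673 kJ/K (> 0, since η = 0.52 < η_Carnot = 0.780).

ΔS_univ ≈ 0.4673 kJ/K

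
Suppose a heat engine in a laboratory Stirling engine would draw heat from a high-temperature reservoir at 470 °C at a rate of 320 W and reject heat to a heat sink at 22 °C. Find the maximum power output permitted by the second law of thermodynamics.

T_H = 470 °C → 470 + 273.15 = 743.15 K.
T_C = 22 °C → 22 + 273.15 = 295.15 K.
By the Carnot theorem, η_max = 1 − T_C/T_H = 1 − 295.15/743.15 = 0.6028.
W_max = η_max · Q_H = 0.6028 × 320 = 193 W.

Ẇ_max ≈ 193 W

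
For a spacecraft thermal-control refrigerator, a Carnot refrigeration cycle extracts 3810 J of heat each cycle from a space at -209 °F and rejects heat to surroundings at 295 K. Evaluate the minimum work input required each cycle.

T_C = -209 °F → (-209 − 32) × 5/9 = -133.89 °C = 139.26 K.
The reversible coefficient of performance is COP_R = T_C/(T_H − T_C) = 139.26/155.74 = 0.8942.
W = Q_C/COP_R = 3810/0.8942 = 4260 J.

W_in ≈ 4260 J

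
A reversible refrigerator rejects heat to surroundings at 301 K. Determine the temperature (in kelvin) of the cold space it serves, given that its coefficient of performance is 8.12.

T_C ≈ 268 K

COP_R = T_C/(T_H − T_C) ⇒ T_C = T_H·COP_R/(1 + COP_R) = 301.00 × 8.12/(1 + 8.12) = 268 K.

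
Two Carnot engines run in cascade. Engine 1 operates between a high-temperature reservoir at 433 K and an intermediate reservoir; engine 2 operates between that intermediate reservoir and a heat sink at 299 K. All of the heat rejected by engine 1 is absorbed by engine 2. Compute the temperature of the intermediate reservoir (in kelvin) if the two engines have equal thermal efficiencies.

T_m ≈ 360 K

Equal efficiencies require 1 − T_m/T_H = 1 − T_C/T_m, i.e. T_m/T_H = T_C/T_m, so T_m = √(T_H·T_C) = √(433.00 × 299.00) = 360 K.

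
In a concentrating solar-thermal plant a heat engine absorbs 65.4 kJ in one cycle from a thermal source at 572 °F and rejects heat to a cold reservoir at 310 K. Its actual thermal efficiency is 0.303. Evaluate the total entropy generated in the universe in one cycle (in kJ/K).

ΔS_univ ≈ 0.03294 kJ/K

T_H = 572 °F → (572 − 32) × 5/9 = 300.00 °C = 573.15 K.
W = η·Q_H = 0.303 × 65.4 = 19.82 kJ, so Q_C = Q_H − W = 45.58 kJ.
Reservoir entropy changes: ΔS_H = −Q_H/T_H = −65.4/573.15 = -0.1141 kJ/K and ΔS_C = +Q_C/T_C = 45.58/310.00 = 0.1470 kJ/K.
ΔS_univ = −Q_H/T_H + Q_C/T_C = 0.03294 kJ/K (> 0, since η = 0.303 < η_Carnot = 0.459).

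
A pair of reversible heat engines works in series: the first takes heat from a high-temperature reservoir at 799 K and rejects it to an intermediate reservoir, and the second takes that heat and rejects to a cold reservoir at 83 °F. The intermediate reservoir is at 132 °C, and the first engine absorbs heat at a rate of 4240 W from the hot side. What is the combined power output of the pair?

T_C = 83 °F → (83 − 32) × 5/9 = 28.33 °C = 301.48 K.
Two reversible stages in series are equivalent to a single Carnot engine between T_H and T_C, so η_total = 1 − T_C/T_H = 1 − 301.48/799.00 = 0.6227.
W_total = η_total · Q_H = 0.6227 × 4240 = 2640 W.

Ẇ_total ≈ 2640 W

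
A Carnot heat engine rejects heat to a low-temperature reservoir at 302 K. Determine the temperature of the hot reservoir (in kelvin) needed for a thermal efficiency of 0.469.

T_H ≈ 568.7 K

From η = 1 − T_C/T_H, solving for T_H gives T_H = T_C/(1 − η) = 302.00/(1 − 0.469) = 568.7 K.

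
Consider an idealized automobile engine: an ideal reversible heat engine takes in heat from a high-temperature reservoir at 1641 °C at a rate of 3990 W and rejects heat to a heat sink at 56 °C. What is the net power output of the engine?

T_H = 1641 °C → 1641 + 273.15 = 1914.15 K.
T_C = 56 °C → 56 + 273.15 = 329.15 K.
Carnot efficiency: η = 1 − T_C/T_H = 1 − 329.15/1914.15 = 0.8280.
W = η·Q_H = 0.8280 × 3990 = 3304 W.

Ẇ ≈ 3304 W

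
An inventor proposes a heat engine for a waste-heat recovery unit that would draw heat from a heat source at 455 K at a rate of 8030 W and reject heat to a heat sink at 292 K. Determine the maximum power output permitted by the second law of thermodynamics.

No engine can exceed the Carnot limit: η_max = 1 − T_C/T_H = 1 − 292.00/455.00 = 0.3582.
W_max = η_max · Q_H = 0.3582 × 8030 = 2880 W.

Ẇ_max ≈ 2880 W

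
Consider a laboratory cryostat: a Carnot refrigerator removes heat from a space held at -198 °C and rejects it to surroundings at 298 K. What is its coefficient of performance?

COP_R ≈ 0.337

T_C = -198 °C → -198 + 273.15 = 75.15 K.
COP_R = T_C/(T_H − T_C) = 75.15/(298.00 − 75.15) = 0.337.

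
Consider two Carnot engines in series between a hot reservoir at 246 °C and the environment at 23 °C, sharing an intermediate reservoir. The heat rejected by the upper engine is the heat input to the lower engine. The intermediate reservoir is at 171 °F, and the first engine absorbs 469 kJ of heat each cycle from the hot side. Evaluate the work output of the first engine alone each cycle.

W₁ ≈ 152.5 kJ

T_H = 246 °C → 246 + 273.15 = 519.15 K.
T_C = 23 °C → 23 + 273.15 = 296.15 K.
T_m = 171 °F → (171 − 32) × 5/9 = 77.22 °C = 350.37 K.
First-stage efficiency η₁ = 1 − T_m/T_H = 1 − 350.37/519.15 = 0.3251.
W₁ = η₁·Q_H = 0.3251 × 469 = 152.5 kJ.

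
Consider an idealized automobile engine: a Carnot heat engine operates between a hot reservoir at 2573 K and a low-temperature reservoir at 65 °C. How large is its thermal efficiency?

η ≈ 0.8686

T_C = 65 °C → 65 + 273.15 = 338.15 K.
The Carnot efficiency is η = 1 − T_C/T_H = 1 − 338.15/2573.00 = 0.8686.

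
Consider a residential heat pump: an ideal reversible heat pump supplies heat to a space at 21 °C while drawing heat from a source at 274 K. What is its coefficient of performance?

T_H = 21 °C → 21 + 273.15 = 294.15 K.
The Carnot heat-pump COP is COP_HP = T_H/(T_H − T_C) = 294.15/(294.15 − 274.00) = 14.6.

COP_HP ≈ 14.6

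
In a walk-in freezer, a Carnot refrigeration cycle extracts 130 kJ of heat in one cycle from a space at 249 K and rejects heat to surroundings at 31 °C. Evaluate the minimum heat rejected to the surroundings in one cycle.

T_H = 31 °C → 31 + 273.15 = 304.15 K.
For a reversible cycle Q_H/Q_C = T_H/T_C, so Q_H = Q_C·T_H/T_C = 130 × 304.15/249.00 = 159 kJ.

Q_H ≈ 159 kJ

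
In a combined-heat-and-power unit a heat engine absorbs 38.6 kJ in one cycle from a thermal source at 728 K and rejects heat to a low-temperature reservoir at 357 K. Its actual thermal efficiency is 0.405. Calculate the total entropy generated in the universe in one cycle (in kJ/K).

ΔS_univ ≈ 0.01131 kJ/K

W = η·Q_H = 0.405 × 38.6 = 15.63 kJ, so Q_C = Q_H − W = 22.97 kJ.
Reservoir entropy changes: ΔS_H = −Q_H/T_H = −38.6/728.00 = -0.05302 kJ/K and ΔS_C = +Q_C/T_C = 22.97/357.00 = 0.06433 kJ/K.
ΔS_univ = −Q_H/T_H + Q_C/T_C = 0.01131 kJ/K (> 0, since η = 0.405 < η_Carnot = 0.510).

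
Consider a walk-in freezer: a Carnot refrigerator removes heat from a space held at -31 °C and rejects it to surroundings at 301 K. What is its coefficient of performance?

T_C = -31 °C → -31 + 273.15 = 242.15 K.
COP_R = T_C/(T_H − T_C) = 242.15/(301.00 − 242.15) = 4.11.

COP_R ≈ 4.11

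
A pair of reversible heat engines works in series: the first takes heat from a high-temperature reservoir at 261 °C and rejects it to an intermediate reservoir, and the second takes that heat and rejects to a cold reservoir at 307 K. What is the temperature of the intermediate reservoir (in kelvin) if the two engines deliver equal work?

T_H = 261 °C → 261 + 273.15 = 534.15 K.
For reversible stages Q_m = Q_H·(T_m/T_H). Setting W₁ = Q_H(1 − T_m/T_H) equal to W₂ = Q_m(1 − T_C/T_m) = Q_H·(T_m − T_C)/T_H gives T_H − T_m = T_m − T_C, so T_m = (T_H + T_C)/2 = (534.15 + 307.00)/2 = 421 K.

T_m ≈ 421 K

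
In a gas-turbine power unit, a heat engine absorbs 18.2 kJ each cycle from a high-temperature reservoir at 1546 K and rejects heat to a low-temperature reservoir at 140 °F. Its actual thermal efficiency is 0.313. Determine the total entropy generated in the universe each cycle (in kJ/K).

ΔS_univ ≈ 0.02576 kJ/K

T_C = 140 °F → (140 − 32) × 5/9 = 60.00 °C = 333.15 K.
W = η·Q_H = 0.313 × 18.2 = 5.697 kJ, so Q_C = Q_H − W = 12.50 kJ.
Reservoir entropy changes: ΔS_H = −Q_H/T_H = −18.2/1546.00 = -0.01177 kJ/K and ΔS_C = +Q_C/T_C = 12.50/333.15 = 0.03753 kJ/K.
ΔS_univ = −Q_H/T_H + Q_C/T_C = 0.02576 kJ/K (> 0, since η = 0.313 < η_Carnot = 0.785).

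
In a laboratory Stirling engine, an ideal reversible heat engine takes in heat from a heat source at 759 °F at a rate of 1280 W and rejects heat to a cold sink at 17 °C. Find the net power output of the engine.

Ẇ ≈ 731 W

T_H = 759 °F → (759 − 32) × 5/9 = 403.89 °C = 677.04 K.
T_C = 17 °C → 17 + 273.15 = 290.15 K.
Since the cycle is reversible, η = 1 − T_C/T_H = 1 − 290.15/677.04 = 0.5714.
W = η·Q_H = 0.5714 × 1280 = 731 W.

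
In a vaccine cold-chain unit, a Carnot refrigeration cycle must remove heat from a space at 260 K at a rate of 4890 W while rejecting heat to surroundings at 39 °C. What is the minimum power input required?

Ẇ_in ≈ 980.8 W

T_H = 39 °C → 39 + 273.15 = 312.15 K.
Carnot COP: COP_R = T_C/(T_H − T_C) = 260.00/52.15 = 4.9856.
W = Q_C/COP_R = 4890/4.9856 = 980.8 W.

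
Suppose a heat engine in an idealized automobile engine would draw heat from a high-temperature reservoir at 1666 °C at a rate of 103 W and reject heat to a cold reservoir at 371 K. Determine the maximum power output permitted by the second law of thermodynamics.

Ẇ_max ≈ 83.3 W

T_H = 1666 °C → 1666 + 273.15 = 1939.15 K.
By the Carnot theorem, η_max = 1 − T_C/T_H = 1 − 371.00/1939.15 = 0.8087.
W_max = η_max · Q_H = 0.8087 × 103 = 83.3 W.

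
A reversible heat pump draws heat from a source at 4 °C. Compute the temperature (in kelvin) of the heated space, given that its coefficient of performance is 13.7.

T_C = 4 °C → 4 + 273.15 = 277.15 K.
COP_HP = T_H/(T_H − T_C) ⇒ T_H = T_C·COP_HP/(COP_HP − 1) = 277.15 × 13.7/(13.7 − 1) = 299 K.

T_H ≈ 299 K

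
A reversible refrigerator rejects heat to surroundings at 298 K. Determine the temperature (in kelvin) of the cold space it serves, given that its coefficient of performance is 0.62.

T_C ≈ 114.0 K

COP_R = T_C/(T_H − T_C) ⇒ T_C = T_H·COP_R/(1 + COP_R) = 298.00 × 0.62/(1 + 0.62) = 114.0 K.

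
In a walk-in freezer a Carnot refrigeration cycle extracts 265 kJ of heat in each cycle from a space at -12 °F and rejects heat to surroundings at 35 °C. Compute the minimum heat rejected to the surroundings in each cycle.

Q_H ≈ 328 kJ

T_H = 35 °C → 35 + 273.15 = 308.15 K.
T_C = -12 °F → (-12 − 32) × 5/9 = -24.44 °C = 248.71 K.
For a reversible cycle Q_H/Q_C = T_H/T_C, so Q_H = Q_C·T_H/T_C = 265 × 308.15/248.71 = 328 kJ.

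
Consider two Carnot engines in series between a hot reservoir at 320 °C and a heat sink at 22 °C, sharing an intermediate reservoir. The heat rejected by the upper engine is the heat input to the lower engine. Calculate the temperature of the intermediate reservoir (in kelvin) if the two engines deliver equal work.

T_H = 320 °C → 320 + 273.15 = 593.15 K.
T_C = 22 °C → 22 + 273.15 = 295.15 K.
For reversible stages Q_m = Q_H·(T_m/T_H). Setting W₁ = Q_H(1 − T_m/T_H) equal to W₂ = Q_m(1 − T_C/T_m) = Q_H·(T_m − T_C)/T_H gives T_H − T_m = T_m − T_C, so T_m = (T_H + T_C)/2 = (593.15 + 295.15)/2 = 444.1 K.

T_m ≈ 444.1 K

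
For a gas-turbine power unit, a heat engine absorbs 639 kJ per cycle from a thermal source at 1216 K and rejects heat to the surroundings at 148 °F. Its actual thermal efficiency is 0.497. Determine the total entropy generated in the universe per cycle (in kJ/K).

ΔS_univ ≈ 0.4266 kJ/K

T_C = 148 °F → (148 − 32) × 5/9 = 64.44 °C = 337.59 K.
W = η·Q_H = 0.497 × 639 = 317.6 kJ, so Q_C = Q_H − W = 321.4 kJ.
Reservoir entropy changes: ΔS_H = −Q_H/T_H = −639/1216.00 = -0.5255 kJ/K and ΔS_C = +Q_C/T_C = 321.4/337.59 = 0.9521 kJ/K.
ΔS_univ = −Q_H/T_H + Q_C/T_C = 0.4266 kJ/K (> 0, since η = 0.497 < η_Carnot = 0.722).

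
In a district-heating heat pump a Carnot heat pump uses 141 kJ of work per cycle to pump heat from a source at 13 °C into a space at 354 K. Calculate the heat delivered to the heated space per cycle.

T_C = 13 °C → 13 + 273.15 = 286.15 K.
The Carnot heat-pump COP is COP_HP = T_H/(T_H − T_C) = 354.00/67.85 = 5.2174.
Q_H = COP_HP · W = 5.2174 × 141 = 736 kJ.

Q_H ≈ 736 kJ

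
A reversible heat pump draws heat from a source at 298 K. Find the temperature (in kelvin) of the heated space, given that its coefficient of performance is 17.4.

T_H ≈ 316 K

COP_HP = T_H/(T_H − T_C) ⇒ T_H = T_C·COP_HP/(COP_HP − 1) = 298.00 × 17.4/(17.4 − 1) = 316 K.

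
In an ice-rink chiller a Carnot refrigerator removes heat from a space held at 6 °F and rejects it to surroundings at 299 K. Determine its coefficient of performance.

T_C = 6 °F → (6 − 32) × 5/9 = -14.44 °C = 258.71 K.
For a reversible refrigerator, COP_R = T_C/(T_H − T_C) = 258.71/(299.00 − 258.71) = 6.42.

COP_R ≈ 6.42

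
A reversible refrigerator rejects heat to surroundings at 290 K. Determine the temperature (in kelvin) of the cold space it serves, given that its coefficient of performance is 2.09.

COP_R = T_C/(T_H − T_C) ⇒ T_C = T_H·COP_R/(1 + COP_R) = 290.00 × 2.09/(1 + 2.09) = 196 K.

T_C ≈ 196 K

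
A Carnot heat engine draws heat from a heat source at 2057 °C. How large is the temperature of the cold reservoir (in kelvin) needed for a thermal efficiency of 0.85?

T_H = 2057 °C → 2057 + 273.15 = 2330.15 K.
From η = 1 − T_C/T_H, T_C = T_H·(1 − η) = 2330.15 × (1 − 0.85) = 349.5 K.

T_C ≈ 349.5 K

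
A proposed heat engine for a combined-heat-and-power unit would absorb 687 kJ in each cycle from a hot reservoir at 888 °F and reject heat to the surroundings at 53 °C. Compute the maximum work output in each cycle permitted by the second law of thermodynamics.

W_max ≈ 387.7 kJ

T_H = 888 °F → (888 − 32) × 5/9 = 475.56 °C = 748.71 K.
T_C = 53 °C → 53 + 273.15 = 326.15 K.
By the Carnot theorem, η_max = 1 − T_C/T_H = 1 − 326.15/748.71 = 0.5644.
W_max = η_max · Q_H = 0.5644 × 687 = 387.7 kJ.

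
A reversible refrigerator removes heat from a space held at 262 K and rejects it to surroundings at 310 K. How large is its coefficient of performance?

The reversible coefficient of performance is COP_R = T_C/(T_H − T_C) = 262.00/(310.00 − 262.00) = 5.46.

COP_R ≈ 5.46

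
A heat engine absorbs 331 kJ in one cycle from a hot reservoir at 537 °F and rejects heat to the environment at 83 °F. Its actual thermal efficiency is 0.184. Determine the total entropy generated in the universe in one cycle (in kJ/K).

ΔS_univ ≈ 0.2981 kJ/K

T_H = 537 °F → (537 − 32) × 5/9 = 280.56 °C = 553.71 K.
T_C = 83 °F → (83 − 32) × 5/9 = 28.33 °C = 301.48 K.
W = η·Q_H = 0.184 × 331 = 60.90 kJ, so Q_C = Q_H − W = 270.1 kJ.
Reservoir entropy changes: ΔS_H = −Q_H/T_H = −331/553.71 = -0.5978 kJ/K and ΔS_C = +Q_C/T_C = 270.1/301.48 = 0.8959 kJ/K.
ΔS_univ = −Q_H/T_H + Q_C/T_C = 0.2981 kJ/K (> 0, since η = 0.184 < η_Carnot = 0.456).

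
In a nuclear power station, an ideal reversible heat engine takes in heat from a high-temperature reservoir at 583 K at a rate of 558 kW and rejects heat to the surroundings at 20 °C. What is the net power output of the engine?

T_C = 20 °C → 20 + 273.15 = 293.15 K.
η_rev = 1 − T_C/T_H = 1 − 293.15/583.00 = 0.4972.
W = η·Q_H = 0.4972 × 558 = 277 kW.

Ẇ ≈ 277 kW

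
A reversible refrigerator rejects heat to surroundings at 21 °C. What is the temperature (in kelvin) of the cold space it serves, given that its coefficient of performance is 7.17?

T_H = 21 °C → 21 + 273.15 = 294.15 K.
COP_R = T_C/(T_H − T_C) ⇒ T_C = T_H·COP_R/(1 + COP_R) = 294.15 × 7.17/(1 + 7.17) = 258.1 K.

T_C ≈ 258.1 K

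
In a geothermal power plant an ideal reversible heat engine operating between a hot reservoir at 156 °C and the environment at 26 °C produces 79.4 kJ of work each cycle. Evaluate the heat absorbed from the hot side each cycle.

T_H = 156 °C → 156 + 273.15 = 429.15 K.
T_C = 26 °C → 26 + 273.15 = 299.15 K.
The Carnot efficiency is η = 1 − T_C/T_H = 1 − 299.15/429.15 = 0.3029.
Q_H = W/η = 79.4/0.3029 = 262 kJ.

Q_H ≈ 262 kJ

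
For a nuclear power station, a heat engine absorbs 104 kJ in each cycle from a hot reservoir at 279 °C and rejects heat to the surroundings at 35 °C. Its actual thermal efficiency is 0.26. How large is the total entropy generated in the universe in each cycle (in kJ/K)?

ΔS_univ ≈ 0.0614 kJ/K

T_H = 279 °C → 279 + 273.15 = 552.15 K.
T_C = 35 °C → 35 + 273.15 = 308.15 K.
W = η·Q_H = 0.26 × 104 = 27.04 kJ, so Q_C = Q_H − W = 76.96 kJ.
Entropy balance on the reservoirs: −Q_H/T_H = -0.1884 kJ/K, +Q_C/T_C = 0.2497 kJ/K.
ΔS_univ = −Q_H/T_H + Q_C/T_C = 0.0614 kJ/K (> 0, since η = 0.26 < η_Carnot = 0.442).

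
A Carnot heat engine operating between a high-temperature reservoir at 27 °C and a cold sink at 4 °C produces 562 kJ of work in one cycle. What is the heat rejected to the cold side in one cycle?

T_H = 27 °C → 27 + 273.15 = 300.15 K.
T_C = 4 °C → 4 + 273.15 = 277.15 K.
η_rev = 1 − T_C/T_H = 1 − 277.15/300.15 = 0.0766.
Since Q_C/Q_H = T_C/T_H and Q_H = W/η, Q_C = W·T_C/(T_H − T_C) = 562 × 277.15/23.00 = 6770 kJ.

Q_C ≈ 6770 kJ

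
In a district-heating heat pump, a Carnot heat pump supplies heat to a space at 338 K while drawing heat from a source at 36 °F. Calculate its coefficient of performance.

COP_HP ≈ 5.40

T_C = 36 °F → (36 − 32) × 5/9 = 2.22 °C = 275.37 K.
For a reversible heat pump, COP_HP = T_H/(T_H − T_C) = 338.00/(338.00 − 275.37) = 5.40.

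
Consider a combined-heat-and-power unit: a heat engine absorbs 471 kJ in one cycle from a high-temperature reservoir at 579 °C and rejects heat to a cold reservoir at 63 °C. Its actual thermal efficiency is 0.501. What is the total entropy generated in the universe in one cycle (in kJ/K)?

ΔS_univ ≈ 0.146 kJ/K

T_H = 579 °C → 579 + 273.15 = 852.15 K.
T_C = 63 °C → 63 + 273.15 = 336.15 K.
W = η·Q_H = 0.501 × 471 = 236.0 kJ, so Q_C = Q_H − W = 235.0 kJ.
Entropy balance on the reservoirs: −Q_H/T_H = -0.5527 kJ/K, +Q_C/T_C = 0.6992 kJ/K.
ΔS_univ = −Q_H/T_H + Q_C/T_C = 0.146 kJ/K (> 0, since η = 0.501 < η_Carnot = 0.606).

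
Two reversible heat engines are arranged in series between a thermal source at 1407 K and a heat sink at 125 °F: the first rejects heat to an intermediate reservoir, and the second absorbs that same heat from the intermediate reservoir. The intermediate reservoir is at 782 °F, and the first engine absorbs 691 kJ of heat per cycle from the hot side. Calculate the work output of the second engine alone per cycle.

T_C = 125 °F → (125 − 32) × 5/9 = 51.67 °C = 324.82 K.
T_m = 782 °F → (782 − 32) × 5/9 = 416.67 °C = 689.82 K.
Heat entering the second stage: Q_m = Q_H·(T_m/T_H) = 691 × 689.82/1407.00 = 339 kJ.
Second-stage efficiency η₂ = 1 − T_C/T_m = 1 − 324.82/689.82 = 0.5291, so W₂ = η₂·Q_m = 179 kJ.

W₂ ≈ 179 kJ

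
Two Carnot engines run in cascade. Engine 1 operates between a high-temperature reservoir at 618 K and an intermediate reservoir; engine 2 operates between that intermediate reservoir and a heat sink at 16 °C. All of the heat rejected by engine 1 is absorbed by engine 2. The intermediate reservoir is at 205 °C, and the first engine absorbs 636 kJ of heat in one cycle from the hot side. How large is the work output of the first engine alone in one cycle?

T_C = 16 °C → 16 + 273.15 = 289.15 K.
T_m = 205 °C → 205 + 273.15 = 478.15 K.
First-stage efficiency η₁ = 1 − T_m/T_H = 1 − 478.15/618.00 = 0.2263.
W₁ = η₁·Q_H = 0.2263 × 636 = 144 kJ.

W₁ ≈ 144 kJ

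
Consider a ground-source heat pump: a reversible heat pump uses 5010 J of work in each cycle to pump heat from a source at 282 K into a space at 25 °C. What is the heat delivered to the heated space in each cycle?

T_H = 25 °C → 25 + 273.15 = 298.15 K.
Reversible heating COP: COP_HP = T_H/(T_H − T_C) = 298.15/16.15 = 18.4613.
Q_H = COP_HP · W = 18.4613 × 5010 = 92500 J.

Q_H ≈ 92500 J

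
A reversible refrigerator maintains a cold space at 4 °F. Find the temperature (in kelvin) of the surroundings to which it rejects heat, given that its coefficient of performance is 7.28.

T_C = 4 °F → (4 − 32) × 5/9 = -15.56 °C = 257.59 K.
COP_R = T_C/(T_H − T_C) ⇒ T_H = T_C·(1 + 1/COP_R) = 257.59 × (1 + 1/7.28) = 293.0 K.

T_H ≈ 293.0 K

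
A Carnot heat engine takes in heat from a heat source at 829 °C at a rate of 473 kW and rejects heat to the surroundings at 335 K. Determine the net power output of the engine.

Ẇ ≈ 329 kW

T_H = 829 °C → 829 + 273.15 = 1102.15 K.
Carnot efficiency: η = 1 − T_C/T_H = 1 − 335.00/1102.15 = 0.6960.
W = η·Q_H = 0.6960 × 473 = 329 kW.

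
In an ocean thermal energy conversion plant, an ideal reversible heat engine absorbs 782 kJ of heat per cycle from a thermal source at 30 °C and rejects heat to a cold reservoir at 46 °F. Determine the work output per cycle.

T_H = 30 °C → 30 + 273.15 = 303.15 K.
T_C = 46 °F → (46 − 32) × 5/9 = 7.78 °C = 280.93 K.
Since the cycle is reversible, η = 1 − T_C/T_H = 1 − 280.93/303.15 = 0.0733.
W = η·Q_H = 0.0733 × 782 = 57.3 kJ.

W ≈ 57.3 kJ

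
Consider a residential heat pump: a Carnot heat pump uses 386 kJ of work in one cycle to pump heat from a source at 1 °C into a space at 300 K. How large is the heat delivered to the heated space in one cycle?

T_C = 1 °C → 1 + 273.15 = 274.15 K.
COP_HP = T_H/(T_H − T_C) = 300.00/25.85 = 11.6054.
Q_H = COP_HP · W = 11.6054 × 386 = 4480 kJ.

Q_H ≈ 4480 kJ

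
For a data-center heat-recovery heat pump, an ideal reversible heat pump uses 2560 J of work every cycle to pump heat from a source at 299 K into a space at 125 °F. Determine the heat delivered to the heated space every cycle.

T_H = 125 °F → (125 − 32) × 5/9 = 51.67 °C = 324.82 K.
For a reversible heat pump, COP_HP = T_H/(T_H − T_C) = 324.82/25.82 = 12.5817.
Q_H = COP_HP · W = 12.5817 × 2560 = 32210 J.

Q_H ≈ 32210 J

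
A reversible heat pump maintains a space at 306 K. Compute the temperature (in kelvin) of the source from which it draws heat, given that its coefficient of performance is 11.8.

T_C ≈ 280 K

COP_HP = T_H/(T_H − T_C) ⇒ T_C = T_H·(COP_HP − 1)/COP_HP = 306.00 × (11.8 − 1)/11.8 = 280 K.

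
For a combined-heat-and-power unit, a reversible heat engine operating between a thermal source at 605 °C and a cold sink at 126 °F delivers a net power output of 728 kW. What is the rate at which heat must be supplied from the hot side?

Q̇_H ≈ 1160 kW

T_H = 605 °C → 605 + 273.15 = 878.15 K.
T_C = 126 °F → (126 − 32) × 5/9 = 52.22 °C = 325.37 K.
The Carnot efficiency is η = 1 − T_C/T_H = 1 − 325.37/878.15 = 0.6295.
Q_H = W/η = 728/0.6295 = 1160 kW.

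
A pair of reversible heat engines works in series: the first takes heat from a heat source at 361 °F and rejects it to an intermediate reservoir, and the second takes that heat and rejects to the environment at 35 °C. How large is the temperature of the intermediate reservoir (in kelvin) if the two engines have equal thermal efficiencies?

T_m ≈ 374.8 K

T_H = 361 °F → (361 − 32) × 5/9 = 182.78 °C = 455.93 K.
T_C = 35 °C → 35 + 273.15 = 308.15 K.
Equal efficiencies require 1 − T_m/T_H = 1 − T_C/T_m, i.e. T_m/T_H = T_C/T_m, so T_m = √(T_H·T_C) = √(455.93 × 308.15) = 374.8 K.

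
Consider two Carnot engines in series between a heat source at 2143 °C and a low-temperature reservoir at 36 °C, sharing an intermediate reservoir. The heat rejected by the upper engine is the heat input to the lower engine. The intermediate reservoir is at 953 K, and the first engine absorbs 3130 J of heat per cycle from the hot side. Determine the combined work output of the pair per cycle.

T_H = 2143 °C → 2143 + 273.15 = 2416.15 K.
T_C = 36 °C → 36 + 273.15 = 309.15 K.
Two reversible stages in series are equivalent to a single Carnot engine between T_H and T_C, so η_total = 1 − T_C/T_H = 1 − 309.15/2416.15 = 0.8720.
W_total = η_total · Q_H = 0.8720 × 3130 = 2730 J.

W_total ≈ 2730 J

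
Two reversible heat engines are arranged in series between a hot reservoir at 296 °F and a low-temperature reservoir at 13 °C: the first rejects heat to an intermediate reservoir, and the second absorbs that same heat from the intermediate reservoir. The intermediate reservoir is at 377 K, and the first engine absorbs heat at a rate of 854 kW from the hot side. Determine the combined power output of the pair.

Ẇ_total ≈ 272 kW

T_H = 296 °F → (296 − 32) × 5/9 = 146.67 °C = 419.82 K.
T_C = 13 °C → 13 + 273.15 = 286.15 K.
Two reversible stages in series are equivalent to a single Carnot engine between T_H and T_C, so η_total = 1 − T_C/T_H = 1 − 286.15/419.82 = 0.3184.
W_total = η_total · Q_H = 0.3184 × 854 = 272 kW.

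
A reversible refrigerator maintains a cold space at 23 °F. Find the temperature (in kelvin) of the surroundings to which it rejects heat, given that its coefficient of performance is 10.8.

T_C = 23 °F → (23 − 32) × 5/9 = -5.00 °C = 268.15 K.
COP_R = T_C/(T_H − T_C) ⇒ T_H = T_C·(1 + 1/COP_R) = 268.15 × (1 + 1/10.8) = 293 K.

T_H ≈ 293 K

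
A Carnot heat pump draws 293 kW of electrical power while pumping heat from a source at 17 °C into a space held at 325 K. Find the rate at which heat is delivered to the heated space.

T_C = 17 °C → 17 + 273.15 = 290.15 K.
Reversible heating COP: COP_HP = T_H/(T_H − T_C) = 325.00/34.85 = 9.3257.
Q_H = COP_HP · W = 9.3257 × 293 = 2730 kW.

Q̇_H ≈ 2730 kW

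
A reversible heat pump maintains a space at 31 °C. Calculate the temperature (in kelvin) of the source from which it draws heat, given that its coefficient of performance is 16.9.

T_C ≈ 286.2 K

T_H = 31 °C → 31 + 273.15 = 304.15 K.
COP_HP = T_H/(T_H − T_C) ⇒ T_C = T_H·(COP_HP − 1)/COP_HP = 304.15 × (16.9 − 1)/16.9 = 286.2 K.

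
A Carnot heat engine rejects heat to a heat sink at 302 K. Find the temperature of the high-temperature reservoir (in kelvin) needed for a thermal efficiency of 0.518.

From η = 1 − T_C/T_H, solving for T_H gives T_H = T_C/(1 − η) = 302.00/(1 − 0.518) = 627 K.

T_H ≈ 627 K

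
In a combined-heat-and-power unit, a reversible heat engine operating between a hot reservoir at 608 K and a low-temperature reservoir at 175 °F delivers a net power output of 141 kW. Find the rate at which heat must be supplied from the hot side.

T_C = 175 °F → (175 − 32) × 5/9 = 79.44 °C = 352.59 K.
η_rev = 1 − T_C/T_H = 1 − 352.59/608.00 = 0.4201.
Q_H = W/η = 141/0.4201 = 335.7 kW.

Q̇_H ≈ 335.7 kW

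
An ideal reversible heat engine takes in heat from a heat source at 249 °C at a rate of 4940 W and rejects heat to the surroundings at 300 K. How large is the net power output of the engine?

Ẇ ≈ 2100 W

T_H = 249 °C → 249 + 273.15 = 522.15 K.
The Carnot efficiency is η = 1 − T_C/T_H = 1 − 300.00/522.15 = 0.4255.
W = η·Q_H = 0.4255 × 4940 = 2100 W.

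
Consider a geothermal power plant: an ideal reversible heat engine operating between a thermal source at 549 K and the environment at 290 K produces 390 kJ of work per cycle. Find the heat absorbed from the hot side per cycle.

For a reversible engine, η = 1 − T_C/T_H = 1 − 290.00/549.00 = 0.4718.
Q_H = W/η = 390/0.4718 = 826.7 kJ.

Q_H ≈ 826.7 kJ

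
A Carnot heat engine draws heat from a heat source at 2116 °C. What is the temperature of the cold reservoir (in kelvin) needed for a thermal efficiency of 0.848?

T_H = 2116 °C → 2116 + 273.15 = 2389.15 K.
From η = 1 − T_C/T_H, T_C = T_H·(1 − η) = 2389.15 × (1 − 0.848) = 363.2 K.

T_C ≈ 363.2 K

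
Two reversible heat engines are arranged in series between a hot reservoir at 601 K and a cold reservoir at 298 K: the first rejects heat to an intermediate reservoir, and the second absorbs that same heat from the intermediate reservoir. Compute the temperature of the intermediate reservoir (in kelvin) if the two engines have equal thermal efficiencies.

Equal efficiencies require 1 − T_m/T_H = 1 − T_C/T_m, i.e. T_m/T_H = T_C/T_m, so T_m = √(T_H·T_C) = √(601.00 × 298.00) = 423.2 K.

T_m ≈ 423.2 K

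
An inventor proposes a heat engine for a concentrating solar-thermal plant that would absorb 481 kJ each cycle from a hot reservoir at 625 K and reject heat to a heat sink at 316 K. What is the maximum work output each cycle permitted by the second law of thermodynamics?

W_max ≈ 237.8 kJ

The second-law ceiling is the Carnot efficiency, η_max = 1 − T_C/T_H = 1 − 316.00/625.00 = 0.4944.
W_max = η_max · Q_H = 0.4944 × 481 = 237.8 kJ.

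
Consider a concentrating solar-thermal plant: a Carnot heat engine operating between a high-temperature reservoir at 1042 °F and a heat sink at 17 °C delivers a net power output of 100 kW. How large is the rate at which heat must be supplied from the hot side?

T_H = 1042 °F → (1042 − 32) × 5/9 = 561.11 °C = 834.26 K.
T_C = 17 °C → 17 + 273.15 = 290.15 K.
The Carnot efficiency is η = 1 − T_C/T_H = 1 − 290.15/834.26 = 0.6522.
Q_H = W/η = 100/0.6522 = 153.3 kW.

Q̇_H ≈ 153.3 kW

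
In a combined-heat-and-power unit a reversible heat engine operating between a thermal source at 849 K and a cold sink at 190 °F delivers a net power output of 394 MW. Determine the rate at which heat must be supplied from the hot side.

Q̇_H ≈ 685 MW

T_C = 190 °F → (190 − 32) × 5/9 = 87.78 °C = 360.93 K.
Carnot efficiency: η = 1 − T_C/T_H = 1 − 360.93/849.00 = 0.5749.
Q_H = W/η = 394/0.5749 = 685 MW.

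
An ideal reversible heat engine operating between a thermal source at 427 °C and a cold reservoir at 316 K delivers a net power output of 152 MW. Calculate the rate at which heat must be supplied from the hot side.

Q̇_H ≈ 277.0 MW

T_H = 427 °C → 427 + 273.15 = 700.15 K.
The Carnot efficiency is η = 1 − T_C/T_H = 1 − 316.00/700.15 = 0.5487.
Q_H = W/η = 152/0.5487 = 277.0 MW.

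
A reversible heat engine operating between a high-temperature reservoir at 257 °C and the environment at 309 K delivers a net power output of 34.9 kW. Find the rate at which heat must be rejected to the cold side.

Q̇_C ≈ 48.8 kW

T_H = 257 °C → 257 + 273.15 = 530.15 K.
For a reversible engine, η = 1 − T_C/T_H = 1 − 309.00/530.15 = 0.4171.
Since Q_C/Q_H = T_C/T_H and Q_H = W/η, Q_C = W·T_C/(T_H − T_C) = 34.9 × 309.00/221.15 = 48.8 kW.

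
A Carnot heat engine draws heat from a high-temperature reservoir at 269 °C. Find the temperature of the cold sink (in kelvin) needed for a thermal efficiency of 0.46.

T_H = 269 °C → 269 + 273.15 = 542.15 K.
From η = 1 − T_C/T_H, T_C = T_H·(1 − η) = 542.15 × (1 − 0.46) = 292.8 K.

T_C ≈ 292.8 K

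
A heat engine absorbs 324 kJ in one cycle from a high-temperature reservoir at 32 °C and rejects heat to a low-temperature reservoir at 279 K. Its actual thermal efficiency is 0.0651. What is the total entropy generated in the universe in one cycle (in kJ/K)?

ΔS_univ ≈ 0.0239 kJ/K

T_H = 32 °C → 32 + 273.15 = 305.15 K.
W = η·Q_H = 0.0651 × 324 = 21.09 kJ, so Q_C = Q_H − W = 302.9 kJ.
Entropy balance on the reservoirs: −Q_H/T_H = -1.062 kJ/K, +Q_C/T_C = 1.086 kJ/K.
ΔS_univ = −Q_H/T_H + Q_C/T_C = 0.0239 kJ/K (> 0, since η = 0.0651 < η_Carnot = 0.086).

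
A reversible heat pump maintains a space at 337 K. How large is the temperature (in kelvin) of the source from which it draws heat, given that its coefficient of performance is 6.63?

T_C ≈ 286.2 K

COP_HP = T_H/(T_H − T_C) ⇒ T_C = T_H·(COP_HP − 1)/COP_HP = 337.00 × (6.63 − 1)/6.63 = 286.2 K.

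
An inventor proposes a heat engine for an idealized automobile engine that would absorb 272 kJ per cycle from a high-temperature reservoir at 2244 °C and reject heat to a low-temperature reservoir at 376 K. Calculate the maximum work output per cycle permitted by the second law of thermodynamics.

T_H = 2244 °C → 2244 + 273.15 = 2517.15 K.
No engine can exceed the Carnot limit: η_max = 1 − T_C/T_H = 1 − 376.00/2517.15 = 0.8506.
W_max = η_max · Q_H = 0.8506 × 272 = 231.4 kJ.

W_max ≈ 231.4 kJ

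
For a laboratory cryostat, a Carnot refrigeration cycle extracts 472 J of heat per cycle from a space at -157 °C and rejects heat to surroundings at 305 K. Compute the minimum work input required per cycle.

T_C = -157 °C → -157 + 273.15 = 116.15 K.
The reversible coefficient of performance is COP_R = T_C/(T_H − T_C) = 116.15/188.85 = 0.6150.
W = Q_C/COP_R = 472/0.6150 = 767 J.

W_in ≈ 767 J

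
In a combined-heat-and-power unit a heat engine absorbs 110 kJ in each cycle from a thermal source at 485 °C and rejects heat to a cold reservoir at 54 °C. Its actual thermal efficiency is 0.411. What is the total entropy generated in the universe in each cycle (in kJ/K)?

ΔS_univ ≈ 0.0530 kJ/K

T_H = 485 °C → 485 + 273.15 = 758.15 K.
T_C = 54 °C → 54 + 273.15 = 327.15 K.
W = η·Q_H = 0.411 × 110 = 45.21 kJ, so Q_C = Q_H − W = 64.79 kJ.
Entropy balance on the reservoirs: −Q_H/T_H = -0.1451 kJ/K, +Q_C/T_C = 0.1980 kJ/K.
ΔS_univ = −Q_H/T_H + Q_C/T_C = 0.0530 kJ/K (> 0, since η = 0.411 < η_Carnot = 0.568).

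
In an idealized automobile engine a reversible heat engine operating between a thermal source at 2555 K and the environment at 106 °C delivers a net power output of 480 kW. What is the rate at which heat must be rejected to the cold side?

T_C = 106 °C → 106 + 273.15 = 379.15 K.
Carnot efficiency: η = 1 − T_C/T_H = 1 − 379.15/2555.00 = 0.8516.
Since Q_C/Q_H = T_C/T_H and Q_H = W/η, Q_C = W·T_C/(T_H − T_C) = 480 × 379.15/2175.85 = 83.6 kW.

Q̇_C ≈ 83.6 kW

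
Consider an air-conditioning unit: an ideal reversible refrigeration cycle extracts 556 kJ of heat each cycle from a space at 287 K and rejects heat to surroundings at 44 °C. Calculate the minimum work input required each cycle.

T_H = 44 °C → 44 + 273.15 = 317.15 K.
For a reversible refrigerator, COP_R = T_C/(T_H − T_C) = 287.00/30.15 = 9.5191.
W = Q_C/COP_R = 556/9.5191 = 58.41 kJ.

W_in ≈ 58.41 kJ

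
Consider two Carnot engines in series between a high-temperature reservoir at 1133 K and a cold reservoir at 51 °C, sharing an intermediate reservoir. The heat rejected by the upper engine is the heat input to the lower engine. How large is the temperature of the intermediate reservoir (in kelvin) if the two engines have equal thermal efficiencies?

T_m ≈ 606 K

T_C = 51 °C → 51 + 273.15 = 324.15 K.
Equal efficiencies require 1 − T_m/T_H = 1 − T_C/T_m, i.e. T_m/T_H = T_C/T_m, so T_m = √(T_H·T_C) = √(1133.00 × 324.15) = 606 K.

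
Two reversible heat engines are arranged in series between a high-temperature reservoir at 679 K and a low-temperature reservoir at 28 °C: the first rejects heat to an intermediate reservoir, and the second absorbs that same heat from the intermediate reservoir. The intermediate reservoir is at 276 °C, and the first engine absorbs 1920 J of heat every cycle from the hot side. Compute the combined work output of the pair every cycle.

T_C = 28 °C → 28 + 273.15 = 301.15 K.
Two reversible stages in series are equivalent to a single Carnot engine between T_H and T_C, so η_total = 1 − T_C/T_H = 1 − 301.15/679.00 = 0.5565.
W_total = η_total · Q_H = 0.5565 × 1920 = 1068 J.

W_total ≈ 1068 J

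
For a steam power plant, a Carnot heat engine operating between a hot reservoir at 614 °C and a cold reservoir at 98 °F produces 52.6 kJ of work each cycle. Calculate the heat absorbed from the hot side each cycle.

Q_H ≈ 80.83 kJ

T_H = 614 °C → 614 + 273.15 = 887.15 K.
T_C = 98 °F → (98 − 32) × 5/9 = 36.67 °C = 309.82 K.
For a reversible engine, η = 1 − T_C/T_H = 1 − 309.82/887.15 = 0.6508.
Q_H = W/η = 52.6/0.6508 = 80.83 kJ.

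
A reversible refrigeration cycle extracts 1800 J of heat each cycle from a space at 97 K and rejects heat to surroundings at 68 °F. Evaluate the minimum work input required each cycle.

W_in ≈ 3640 J

T_H = 68 °F → (68 − 32) × 5/9 = 20.00 °C = 293.15 K.
Carnot COP: COP_R = T_C/(T_H − T_C) = 97.00/196.15 = 0.4945.
W = Q_C/COP_R = 1800/0.4945 = 3640 J.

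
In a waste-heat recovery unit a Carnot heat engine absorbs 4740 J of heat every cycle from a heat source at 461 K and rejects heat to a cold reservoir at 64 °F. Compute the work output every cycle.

T_C = 64 °F → (64 − 32) × 5/9 = 17.78 °C = 290.93 K.
The Carnot efficiency is η = 1 − T_C/T_H = 1 − 290.93/461.00 = 0.3689.
W = η·Q_H = 0.3689 × 4740 = 1749 J.

W ≈ 1749 J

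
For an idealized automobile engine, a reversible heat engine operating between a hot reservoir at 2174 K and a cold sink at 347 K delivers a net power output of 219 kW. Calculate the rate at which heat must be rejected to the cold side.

Q̇_C ≈ 41.6 kW

η_rev = 1 − T_C/T_H = 1 − 347.00/2174.00 = 0.8404.
Since Q_C/Q_H = T_C/T_H and Q_H = W/η, Q_C = W·T_C/(T_H − T_C) = 219 × 347.00/1827.00 = 41.6 kW.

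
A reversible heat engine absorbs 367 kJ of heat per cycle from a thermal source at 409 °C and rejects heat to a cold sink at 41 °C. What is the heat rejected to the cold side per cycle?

T_H = 409 °C → 409 + 273.15 = 682.15 K.
T_C = 41 °C → 41 + 273.15 = 314.15 K.
η_rev = 1 − T_C/T_H = 1 − 314.15/682.15 = 0.5395.
For a reversible cycle Q_C/Q_H = T_C/T_H, so Q_C = 367 × 314.15/682.15 = 169.0 kJ.

Q_C ≈ 169.0 kJ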